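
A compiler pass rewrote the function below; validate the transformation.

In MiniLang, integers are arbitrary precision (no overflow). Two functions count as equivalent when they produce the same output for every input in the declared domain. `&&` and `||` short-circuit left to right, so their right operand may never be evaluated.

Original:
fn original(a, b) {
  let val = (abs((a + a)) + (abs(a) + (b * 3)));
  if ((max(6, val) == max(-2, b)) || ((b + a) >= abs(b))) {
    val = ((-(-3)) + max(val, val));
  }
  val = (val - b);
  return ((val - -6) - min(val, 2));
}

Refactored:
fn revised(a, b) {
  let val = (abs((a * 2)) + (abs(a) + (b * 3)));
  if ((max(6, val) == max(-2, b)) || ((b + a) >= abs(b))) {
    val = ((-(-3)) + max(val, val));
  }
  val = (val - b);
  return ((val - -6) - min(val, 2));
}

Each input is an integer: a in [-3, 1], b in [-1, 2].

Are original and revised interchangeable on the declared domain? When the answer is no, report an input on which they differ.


Changes here: arithmetic usage differs; and constant usage differs; the full 20-point sweep finds no disagreement.
verdict: equivalent


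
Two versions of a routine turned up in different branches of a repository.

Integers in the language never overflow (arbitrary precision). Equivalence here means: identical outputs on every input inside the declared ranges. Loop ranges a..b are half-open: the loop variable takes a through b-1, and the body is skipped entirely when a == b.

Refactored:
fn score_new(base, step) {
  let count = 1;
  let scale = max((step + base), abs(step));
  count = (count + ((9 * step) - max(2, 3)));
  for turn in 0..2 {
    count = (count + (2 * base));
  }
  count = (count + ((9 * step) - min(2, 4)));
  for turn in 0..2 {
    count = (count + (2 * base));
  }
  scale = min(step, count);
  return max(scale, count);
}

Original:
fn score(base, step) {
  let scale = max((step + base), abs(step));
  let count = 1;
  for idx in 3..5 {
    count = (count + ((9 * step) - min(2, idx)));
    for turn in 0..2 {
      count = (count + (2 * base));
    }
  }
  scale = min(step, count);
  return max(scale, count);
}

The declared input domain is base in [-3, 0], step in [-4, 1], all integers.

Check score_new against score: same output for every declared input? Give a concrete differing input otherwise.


Input base=-3, step=-4: -99 from score versus -100 from score_new.
verdict: not equivalent; witness: base=-3, step=-4


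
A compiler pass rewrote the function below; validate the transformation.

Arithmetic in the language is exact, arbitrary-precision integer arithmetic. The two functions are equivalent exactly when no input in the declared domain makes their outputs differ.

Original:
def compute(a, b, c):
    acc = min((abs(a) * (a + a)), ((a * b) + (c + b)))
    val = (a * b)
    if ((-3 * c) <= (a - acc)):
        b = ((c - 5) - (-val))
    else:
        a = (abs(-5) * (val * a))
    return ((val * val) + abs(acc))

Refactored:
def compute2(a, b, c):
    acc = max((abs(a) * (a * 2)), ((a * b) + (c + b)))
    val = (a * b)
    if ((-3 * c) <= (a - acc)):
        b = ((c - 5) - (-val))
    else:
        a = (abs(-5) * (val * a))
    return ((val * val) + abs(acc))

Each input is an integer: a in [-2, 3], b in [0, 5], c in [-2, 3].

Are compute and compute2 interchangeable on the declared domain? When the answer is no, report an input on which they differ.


At a=-2, b=0, c=-2: compute gives 8, compute2 gives 2.
verdict: not equivalent; witness: a=-2, b=0, c=-2


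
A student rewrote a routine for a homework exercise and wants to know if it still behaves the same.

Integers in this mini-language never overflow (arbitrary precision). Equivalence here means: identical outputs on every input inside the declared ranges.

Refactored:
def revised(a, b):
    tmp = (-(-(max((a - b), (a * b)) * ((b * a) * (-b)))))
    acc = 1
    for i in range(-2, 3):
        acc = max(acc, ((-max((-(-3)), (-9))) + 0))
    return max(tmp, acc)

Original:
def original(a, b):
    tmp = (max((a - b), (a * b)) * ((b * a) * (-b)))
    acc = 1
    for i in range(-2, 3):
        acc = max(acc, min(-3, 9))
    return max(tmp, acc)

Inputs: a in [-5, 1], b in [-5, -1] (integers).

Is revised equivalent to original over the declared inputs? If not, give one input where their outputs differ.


Side by side, the visible changes include: constant usage differs; min/max/abs usage differs; arithmetic usage differs.
One worked example (a=-5, b=-2) — original: tmp := 200 | acc := 1 | iter i=-2: | acc := 1 | iter i=-1: | acc := 1 | iter i=0: | acc := 1 | iter i=1: | acc := 1 | iter i=2: | acc := 1 | result 200; revised: tmp := 200 | acc := 1 | iter i=-2: | acc := 1 | iter i=-1: | acc := 1 | iter i=0: | acc := 1 | iter i=1: | acc := 1 | iter i=2: | acc := 1 | result 200; agreement on 200.
An exhaustive pass over the 35 declared inputs shows identical outputs.
verdict: equivalent


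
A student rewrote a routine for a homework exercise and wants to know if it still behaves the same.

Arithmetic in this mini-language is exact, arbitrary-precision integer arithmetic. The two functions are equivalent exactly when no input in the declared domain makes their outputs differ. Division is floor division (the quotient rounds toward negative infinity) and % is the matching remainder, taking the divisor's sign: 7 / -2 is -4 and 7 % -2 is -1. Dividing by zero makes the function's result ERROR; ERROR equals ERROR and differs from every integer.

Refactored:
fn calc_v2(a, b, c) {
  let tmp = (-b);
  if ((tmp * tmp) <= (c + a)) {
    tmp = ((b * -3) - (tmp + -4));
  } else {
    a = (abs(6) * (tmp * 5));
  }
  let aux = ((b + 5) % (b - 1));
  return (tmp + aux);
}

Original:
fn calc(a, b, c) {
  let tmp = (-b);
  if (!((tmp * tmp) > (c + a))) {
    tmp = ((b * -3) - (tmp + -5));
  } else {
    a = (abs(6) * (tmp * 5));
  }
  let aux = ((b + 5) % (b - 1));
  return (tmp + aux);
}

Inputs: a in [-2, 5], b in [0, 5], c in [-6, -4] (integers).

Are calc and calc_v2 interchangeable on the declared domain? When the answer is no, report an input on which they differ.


Try a=4, b=0, c=-4.
calc: tmp=0, then (!((tmp * tmp) > (c + a))) is true, then tmp=5, then aux=0, then returns 5
calc_v2: tmp=0, then ((tmp * tmp) <= (c + a)) is true, then tmp=4, then aux=0, then returns 4
5 != 4, so the rewrite changes behavior.
verdict: not equivalent; witness: a=4, b=0, c=-4


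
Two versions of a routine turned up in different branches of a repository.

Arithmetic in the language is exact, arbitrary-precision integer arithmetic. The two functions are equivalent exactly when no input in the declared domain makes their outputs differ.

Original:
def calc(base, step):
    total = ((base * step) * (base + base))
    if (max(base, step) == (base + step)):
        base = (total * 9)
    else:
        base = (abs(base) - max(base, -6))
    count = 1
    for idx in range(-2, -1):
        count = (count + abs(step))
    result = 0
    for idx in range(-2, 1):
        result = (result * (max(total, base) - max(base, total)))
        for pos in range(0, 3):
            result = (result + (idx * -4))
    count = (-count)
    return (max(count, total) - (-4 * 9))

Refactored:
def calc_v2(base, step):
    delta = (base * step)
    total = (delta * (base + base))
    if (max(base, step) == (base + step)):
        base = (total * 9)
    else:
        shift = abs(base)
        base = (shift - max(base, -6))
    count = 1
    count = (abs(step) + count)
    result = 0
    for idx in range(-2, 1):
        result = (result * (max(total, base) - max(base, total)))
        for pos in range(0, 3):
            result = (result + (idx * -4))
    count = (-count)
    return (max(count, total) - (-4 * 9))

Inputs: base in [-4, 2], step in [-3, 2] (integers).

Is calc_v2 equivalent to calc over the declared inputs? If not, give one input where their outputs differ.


Differences: statement counts differ; local variable names differ; loop structure differs — yet all 42 inputs agree.
verdict: equivalent


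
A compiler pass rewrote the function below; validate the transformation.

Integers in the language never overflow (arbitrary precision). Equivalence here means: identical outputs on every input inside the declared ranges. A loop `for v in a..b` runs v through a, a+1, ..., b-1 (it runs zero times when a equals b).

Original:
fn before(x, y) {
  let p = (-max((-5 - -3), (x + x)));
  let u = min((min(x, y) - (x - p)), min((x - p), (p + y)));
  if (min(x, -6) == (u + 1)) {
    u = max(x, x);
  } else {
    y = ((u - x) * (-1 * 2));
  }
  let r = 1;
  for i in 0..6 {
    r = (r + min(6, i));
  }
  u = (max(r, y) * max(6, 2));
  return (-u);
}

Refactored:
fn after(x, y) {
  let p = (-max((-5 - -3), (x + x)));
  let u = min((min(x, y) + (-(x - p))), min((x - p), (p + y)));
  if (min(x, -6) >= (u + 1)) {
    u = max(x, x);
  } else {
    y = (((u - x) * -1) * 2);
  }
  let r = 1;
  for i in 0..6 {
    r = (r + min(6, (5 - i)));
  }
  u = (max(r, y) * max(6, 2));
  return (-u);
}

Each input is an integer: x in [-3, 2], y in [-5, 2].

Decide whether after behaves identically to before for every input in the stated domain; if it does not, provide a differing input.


Not equivalent: x=1, y=-5 separates them (-108 vs -96).
before: p := -2 | u := -8 | (min(x, -6) == (u + 1)): false | y := 18 | r := 1 | iter i=0: | r := 1 | iter i=1: | r := 2 | iter i=2: | r := 4 | iter i=3: | r := 7 | iter i=4: | r := 11 | iter i=5: | r := 16 | u := 108 | result -108
after: p := -2 | u := -8 | (min(x, -6) >= (u + 1)): true | u := 1 | r := 1 | iter i=0: | r := 6 | iter i=1: | r := 10 | iter i=2: | r := 13 | iter i=3: | r := 15 | iter i=4: | r := 16 | iter i=5: | r := 16 | u := 96 | result -96
verdict: not equivalent; witness: x=1, y=-5


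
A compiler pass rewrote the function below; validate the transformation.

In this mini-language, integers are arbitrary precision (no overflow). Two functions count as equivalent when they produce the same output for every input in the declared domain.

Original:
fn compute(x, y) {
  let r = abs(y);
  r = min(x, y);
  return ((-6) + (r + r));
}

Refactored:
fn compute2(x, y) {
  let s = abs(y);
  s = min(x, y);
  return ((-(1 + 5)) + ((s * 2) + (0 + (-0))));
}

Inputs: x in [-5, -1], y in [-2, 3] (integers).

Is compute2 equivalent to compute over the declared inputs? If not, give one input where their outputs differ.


The two are interchangeable: local variable names differ, plus constant usage differs, plus arithmetic usage differs, and every declared input agrees.
Tracing x=-2, y=2: compute: r = 2; r = -2; return -10 | compute2: s = 2; s = -2; return -10 — matching result -10.
An exhaustive pass over the 30 declared inputs shows identical outputs.
verdict: equivalent


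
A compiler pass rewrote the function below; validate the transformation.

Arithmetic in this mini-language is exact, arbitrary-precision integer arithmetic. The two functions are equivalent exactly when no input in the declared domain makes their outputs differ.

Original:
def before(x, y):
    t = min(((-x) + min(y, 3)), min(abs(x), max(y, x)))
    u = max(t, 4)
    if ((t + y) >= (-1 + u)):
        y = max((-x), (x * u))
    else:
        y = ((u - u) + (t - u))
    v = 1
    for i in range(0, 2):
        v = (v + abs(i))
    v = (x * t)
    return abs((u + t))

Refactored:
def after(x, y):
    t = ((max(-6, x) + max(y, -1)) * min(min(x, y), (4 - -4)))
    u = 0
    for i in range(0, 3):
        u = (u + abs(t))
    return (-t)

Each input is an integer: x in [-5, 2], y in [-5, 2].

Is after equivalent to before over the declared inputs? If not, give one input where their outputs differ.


Consider the input x=-5, y=-5.
before: t becomes -5; next u becomes 4; next ((t + y) >= (-1 + u)) evaluates to false; next y becomes -9; next v becomes 1; next at i=0:; next v becomes 1; next at i=1:; next v becomes 2; next v becomes 25; next final value 1
after: t becomes 30; next u becomes 0; next at i=0:; next u becomes 30; next at i=1:; next u becomes 60; next at i=2:; next u becomes 90; next final value -30
1 vs -30 — the two versions disagree here.
verdict: not equivalent; witness: x=-5, y=-5


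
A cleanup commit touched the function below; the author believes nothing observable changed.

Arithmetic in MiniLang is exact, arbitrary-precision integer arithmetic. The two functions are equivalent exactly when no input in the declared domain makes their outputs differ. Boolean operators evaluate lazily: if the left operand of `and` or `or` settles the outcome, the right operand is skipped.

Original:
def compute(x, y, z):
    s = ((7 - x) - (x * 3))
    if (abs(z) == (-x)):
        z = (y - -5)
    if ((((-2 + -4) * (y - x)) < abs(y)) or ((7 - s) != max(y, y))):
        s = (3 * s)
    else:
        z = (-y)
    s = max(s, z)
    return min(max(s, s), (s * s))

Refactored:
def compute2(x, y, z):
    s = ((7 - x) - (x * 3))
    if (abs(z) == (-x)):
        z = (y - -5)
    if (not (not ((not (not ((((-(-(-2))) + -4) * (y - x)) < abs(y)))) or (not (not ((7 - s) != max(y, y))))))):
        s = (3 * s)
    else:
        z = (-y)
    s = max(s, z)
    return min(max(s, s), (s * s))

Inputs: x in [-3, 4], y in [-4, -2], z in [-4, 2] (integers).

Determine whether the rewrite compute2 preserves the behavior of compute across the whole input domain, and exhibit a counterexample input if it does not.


Differences: boolean connective usage differs — yet all 168 inputs agree.
verdict: equivalent


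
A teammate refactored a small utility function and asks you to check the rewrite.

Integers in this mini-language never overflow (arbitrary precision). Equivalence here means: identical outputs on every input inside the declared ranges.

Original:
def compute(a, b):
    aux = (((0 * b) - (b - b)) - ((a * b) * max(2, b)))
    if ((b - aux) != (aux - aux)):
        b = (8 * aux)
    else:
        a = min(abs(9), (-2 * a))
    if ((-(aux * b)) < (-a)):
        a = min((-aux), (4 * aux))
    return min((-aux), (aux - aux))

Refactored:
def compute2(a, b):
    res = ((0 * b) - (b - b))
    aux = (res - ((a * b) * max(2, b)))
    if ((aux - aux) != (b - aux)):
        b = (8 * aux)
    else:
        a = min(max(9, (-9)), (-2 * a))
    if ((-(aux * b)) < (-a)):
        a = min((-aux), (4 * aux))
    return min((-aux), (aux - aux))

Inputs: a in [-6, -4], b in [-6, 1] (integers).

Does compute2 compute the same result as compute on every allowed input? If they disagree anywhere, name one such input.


The two versions differ — the changes include local variable names differ, and min/max/abs usage differs, and constant usage differs, and statement counts differ.
Spot check at a=-6, b=-2 — compute: aux := -24 | ((b - aux) != (aux - aux)): true | b := -192 | ((-(aux * b)) < (-a)): true | a := -96 | result 0. compute2: res := 0 | aux := -24 | ((aux - aux) != (b - aux)): true | b := -192 | ((-(aux * b)) < (-a)): true | a := -96 | result 0. Both give 0.
Every one of the 24 inputs gives matching results.
verdict: equivalent


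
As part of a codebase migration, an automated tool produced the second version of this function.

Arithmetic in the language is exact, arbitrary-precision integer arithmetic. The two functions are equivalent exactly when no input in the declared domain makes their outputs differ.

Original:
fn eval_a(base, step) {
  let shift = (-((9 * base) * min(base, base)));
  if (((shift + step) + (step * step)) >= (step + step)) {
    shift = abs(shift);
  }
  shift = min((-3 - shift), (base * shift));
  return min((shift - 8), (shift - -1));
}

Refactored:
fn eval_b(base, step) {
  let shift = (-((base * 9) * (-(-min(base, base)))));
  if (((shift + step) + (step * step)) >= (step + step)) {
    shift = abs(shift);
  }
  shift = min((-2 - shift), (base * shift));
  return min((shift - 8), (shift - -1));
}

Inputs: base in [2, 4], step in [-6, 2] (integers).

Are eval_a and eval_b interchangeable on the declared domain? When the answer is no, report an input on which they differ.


Take base=2, step=-6.
eval_a: shift becomes -36; next (((shift + step) + (step * step)) >= (step + step)) evaluates to true; next shift becomes 36; next shift becomes -39; next final value -47
eval_b: shift becomes -36; next (((shift + step) + (step * step)) >= (step + step)) evaluates to true; next shift becomes 36; next shift becomes -38; next final value -46
-47 against -46: the behavior changed.
verdict: not equivalent; witness: base=2, step=-6


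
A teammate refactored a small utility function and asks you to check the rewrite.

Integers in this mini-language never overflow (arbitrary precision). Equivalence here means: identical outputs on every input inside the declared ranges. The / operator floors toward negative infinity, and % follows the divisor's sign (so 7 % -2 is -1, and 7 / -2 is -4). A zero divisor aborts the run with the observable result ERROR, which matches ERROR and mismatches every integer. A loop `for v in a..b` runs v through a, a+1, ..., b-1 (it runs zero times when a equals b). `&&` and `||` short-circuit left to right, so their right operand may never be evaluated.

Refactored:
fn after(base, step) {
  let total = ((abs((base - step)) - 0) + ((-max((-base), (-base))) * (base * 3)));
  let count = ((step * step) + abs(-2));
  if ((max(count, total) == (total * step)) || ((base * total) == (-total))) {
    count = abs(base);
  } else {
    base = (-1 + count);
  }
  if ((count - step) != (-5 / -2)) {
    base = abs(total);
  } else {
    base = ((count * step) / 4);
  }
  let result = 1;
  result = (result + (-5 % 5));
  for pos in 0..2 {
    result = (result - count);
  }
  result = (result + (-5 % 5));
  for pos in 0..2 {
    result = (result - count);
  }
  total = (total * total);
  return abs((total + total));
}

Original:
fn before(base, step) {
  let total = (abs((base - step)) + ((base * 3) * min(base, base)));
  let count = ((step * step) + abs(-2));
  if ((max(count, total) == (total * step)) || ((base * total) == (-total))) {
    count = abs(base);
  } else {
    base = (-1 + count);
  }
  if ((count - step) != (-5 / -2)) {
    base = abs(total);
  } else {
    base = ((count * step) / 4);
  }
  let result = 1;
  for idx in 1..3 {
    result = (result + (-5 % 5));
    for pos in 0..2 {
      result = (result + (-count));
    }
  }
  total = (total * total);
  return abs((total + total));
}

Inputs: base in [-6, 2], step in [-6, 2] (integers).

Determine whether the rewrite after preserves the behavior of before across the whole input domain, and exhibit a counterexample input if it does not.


The two versions differ — the changes include min/max/abs usage differs, plus constant usage differs, plus arithmetic usage differs, plus statement counts differ, plus local variable names differ.
As a probe, take base=-2, step=2: before runs total becomes 16; next count becomes 6; next ((max(count, total) == (total * step)) || ((base * total) == (-total))) evaluates to false; next base becomes 5; next ((count - step) != (-5 / -2)) evaluates to true; next base becomes 16; next result becomes 1; next at idx=1:; next result becomes 1; next at pos=0:; next result becomes -5; next at pos=1:; next result becomes -11; next at idx=2:; next result becomes -11; next at pos=0:; next result becomes -17; next at pos=1:; next result becomes -23; next total becomes 256; next final value 512; after runs total becomes 16; next count becomes 6; next ((max(count, total) == (total * step)) || ((base * total) == (-total))) evaluates to false; next base becomes 5; next ((count - step) != (-5 / -2)) evaluates to true; next base becomes 16; next result becomes 1; next result becomes 1; next at pos=0:; next result becomes -5; next at pos=1:; next result becomes -11; next result becomes -11; next at pos=0:; next result becomes -17; next at pos=1:; next result becomes -23; next total becomes 256; next final value 512; both end at 512.
Checked all 81 inputs in the declared domain: the outputs agree on every one.
verdict: equivalent


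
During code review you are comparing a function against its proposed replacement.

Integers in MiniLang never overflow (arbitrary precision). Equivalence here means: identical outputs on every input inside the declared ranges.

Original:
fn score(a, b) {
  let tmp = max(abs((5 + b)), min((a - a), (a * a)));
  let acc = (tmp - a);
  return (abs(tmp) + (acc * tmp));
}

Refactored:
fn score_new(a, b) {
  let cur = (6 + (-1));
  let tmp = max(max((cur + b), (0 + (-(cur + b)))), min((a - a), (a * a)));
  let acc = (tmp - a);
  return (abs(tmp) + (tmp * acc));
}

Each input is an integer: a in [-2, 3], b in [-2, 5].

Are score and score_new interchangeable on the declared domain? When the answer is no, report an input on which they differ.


Behavior is preserved: although statement counts differ, constant usage differs, min/max/abs usage differs, arithmetic usage differs, local variable names differ, the outputs never diverge.
One worked example (a=-2, b=2) — score: tmp := 7 | acc := 9 | result 70; score_new: cur := 5 | tmp := 7 | acc := 9 | result 70; agreement on 70.
Sweeping the whole domain (48 inputs) finds no disagreement.
verdict: equivalent


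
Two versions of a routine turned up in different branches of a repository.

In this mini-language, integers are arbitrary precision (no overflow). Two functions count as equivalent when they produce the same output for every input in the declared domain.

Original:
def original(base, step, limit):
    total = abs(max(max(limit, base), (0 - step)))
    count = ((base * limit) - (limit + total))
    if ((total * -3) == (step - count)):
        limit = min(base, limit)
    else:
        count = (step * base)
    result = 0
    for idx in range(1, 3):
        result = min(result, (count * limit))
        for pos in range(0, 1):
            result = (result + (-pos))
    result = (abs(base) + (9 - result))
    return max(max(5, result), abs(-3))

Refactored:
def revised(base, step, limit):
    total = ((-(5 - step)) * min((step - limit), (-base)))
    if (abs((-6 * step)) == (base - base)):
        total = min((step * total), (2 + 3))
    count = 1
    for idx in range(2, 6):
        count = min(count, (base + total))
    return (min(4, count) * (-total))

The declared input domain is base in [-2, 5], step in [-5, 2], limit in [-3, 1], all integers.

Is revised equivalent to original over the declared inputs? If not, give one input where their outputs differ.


Evaluate both at base=-2, step=-5, limit=-3.
original: total := 5 | count := 4 | ((total * -3) == (step - count)): false | count := 10 | result := 0 | iter idx=1: | result := -30 | iter pos=0: | result := -30 | iter idx=2: | result := -30 | iter pos=0: | result := -30 | result := 41 | result 41
revised: total := 20 | (abs((-6 * step)) == (base - base)): false | count := 1 | iter idx=2: | count := 1 | iter idx=3: | count := 1 | iter idx=4: | count := 1 | iter idx=5: | count := 1 | result -20
41 against -20: the behavior changed.
verdict: not equivalent; witness: base=-2, step=-5, limit=-3


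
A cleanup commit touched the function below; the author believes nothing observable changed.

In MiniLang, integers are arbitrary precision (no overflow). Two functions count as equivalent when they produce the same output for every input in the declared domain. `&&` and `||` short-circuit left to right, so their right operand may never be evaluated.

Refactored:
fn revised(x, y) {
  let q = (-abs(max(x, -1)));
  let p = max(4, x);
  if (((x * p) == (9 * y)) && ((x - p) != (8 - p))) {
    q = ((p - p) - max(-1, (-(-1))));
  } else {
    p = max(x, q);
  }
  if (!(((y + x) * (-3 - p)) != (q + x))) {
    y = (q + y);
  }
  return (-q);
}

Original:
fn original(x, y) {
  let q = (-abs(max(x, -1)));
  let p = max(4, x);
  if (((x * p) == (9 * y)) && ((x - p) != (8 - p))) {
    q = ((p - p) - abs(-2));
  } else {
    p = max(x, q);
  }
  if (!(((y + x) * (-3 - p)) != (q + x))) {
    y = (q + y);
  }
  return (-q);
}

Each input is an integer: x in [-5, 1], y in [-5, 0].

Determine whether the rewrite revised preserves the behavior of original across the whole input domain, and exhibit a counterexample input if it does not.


There is a counterexample at x=0, y=0: 2 on one side, 1 on the other.
original: q := 0 | p := 4 | (((x * p) == (9 * y)) && ((x - p) != (8 - p))): true | q := -2 | (!(((y + x) * (-3 - p)) != (q + x))): false | result 2
revised: q := 0 | p := 4 | (((x * p) == (9 * y)) && ((x - p) != (8 - p))): true | q := -1 | (!(((y + x) * (-3 - p)) != (q + x))): false | result 1
verdict: not equivalent; witness: x=0, y=0


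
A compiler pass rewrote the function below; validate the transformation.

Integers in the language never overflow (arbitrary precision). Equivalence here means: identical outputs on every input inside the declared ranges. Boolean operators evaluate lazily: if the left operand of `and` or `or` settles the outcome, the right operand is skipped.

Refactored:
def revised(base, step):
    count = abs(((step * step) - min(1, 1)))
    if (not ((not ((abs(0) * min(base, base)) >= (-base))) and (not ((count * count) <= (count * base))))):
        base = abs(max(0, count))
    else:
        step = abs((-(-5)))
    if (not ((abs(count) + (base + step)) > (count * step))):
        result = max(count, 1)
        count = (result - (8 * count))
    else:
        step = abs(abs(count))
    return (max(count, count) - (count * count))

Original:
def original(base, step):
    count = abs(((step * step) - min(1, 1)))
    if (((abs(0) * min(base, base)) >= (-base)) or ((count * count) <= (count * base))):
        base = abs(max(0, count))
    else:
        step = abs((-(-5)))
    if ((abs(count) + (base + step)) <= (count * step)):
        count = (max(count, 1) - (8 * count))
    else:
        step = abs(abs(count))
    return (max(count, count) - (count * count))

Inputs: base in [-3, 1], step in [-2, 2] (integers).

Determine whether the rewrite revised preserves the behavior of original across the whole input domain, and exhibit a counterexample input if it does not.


This is a faithful refactor — comparison usage differs; also statement counts differ; also boolean connective usage differs; also local variable names differ, but the computed results match everywhere.
Spot check at base=-1, step=2 — original: count=3, then (((abs(0) * min(base, base)) >= (-base)) or ((count * count) <= (count * base))) is false, then step=5, then ((abs(count) + (base + step)) <= (count * step)) is true, then count=-21, then returns -462. revised: count=3, then (not ((not ((abs(0) * min(base, base)) >= (-base))) and (not ((count * count) <= (count * base))))) is false, then step=5, then (not ((abs(count) + (base + step)) > (count * step))) is true, then result=3, then count=-21, then returns -462. Both give -462.
An exhaustive pass over the 25 declared inputs shows identical outputs.
verdict: equivalent


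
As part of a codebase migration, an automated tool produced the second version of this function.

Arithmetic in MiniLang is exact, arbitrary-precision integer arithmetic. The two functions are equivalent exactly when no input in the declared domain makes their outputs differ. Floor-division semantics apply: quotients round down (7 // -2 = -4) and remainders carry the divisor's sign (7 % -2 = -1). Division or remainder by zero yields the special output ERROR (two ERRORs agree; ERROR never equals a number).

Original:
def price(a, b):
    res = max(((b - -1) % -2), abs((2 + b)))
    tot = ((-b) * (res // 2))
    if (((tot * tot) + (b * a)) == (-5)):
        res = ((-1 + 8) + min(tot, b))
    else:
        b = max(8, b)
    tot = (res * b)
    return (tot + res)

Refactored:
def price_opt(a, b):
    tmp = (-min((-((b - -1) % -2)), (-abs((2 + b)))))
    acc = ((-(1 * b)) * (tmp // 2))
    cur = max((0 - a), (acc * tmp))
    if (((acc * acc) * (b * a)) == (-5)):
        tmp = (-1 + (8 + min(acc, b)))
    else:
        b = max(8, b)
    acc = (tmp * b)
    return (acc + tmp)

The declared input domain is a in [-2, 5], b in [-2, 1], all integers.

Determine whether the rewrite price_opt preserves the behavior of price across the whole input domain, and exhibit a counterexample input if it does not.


Run the pair on a=5, b=-1.
price: res=1, then tot=0, then (((tot * tot) + (b * a)) == (-5)) is true, then res=6, then tot=-6, then returns 0
price_opt: tmp=1, then acc=0, then cur=0, then (((acc * acc) * (b * a)) == (-5)) is false, then b=8, then acc=8, then returns 9
0 and 9 differ, so these are not the same function on this domain.
verdict: not equivalent; witness: a=5, b=-1


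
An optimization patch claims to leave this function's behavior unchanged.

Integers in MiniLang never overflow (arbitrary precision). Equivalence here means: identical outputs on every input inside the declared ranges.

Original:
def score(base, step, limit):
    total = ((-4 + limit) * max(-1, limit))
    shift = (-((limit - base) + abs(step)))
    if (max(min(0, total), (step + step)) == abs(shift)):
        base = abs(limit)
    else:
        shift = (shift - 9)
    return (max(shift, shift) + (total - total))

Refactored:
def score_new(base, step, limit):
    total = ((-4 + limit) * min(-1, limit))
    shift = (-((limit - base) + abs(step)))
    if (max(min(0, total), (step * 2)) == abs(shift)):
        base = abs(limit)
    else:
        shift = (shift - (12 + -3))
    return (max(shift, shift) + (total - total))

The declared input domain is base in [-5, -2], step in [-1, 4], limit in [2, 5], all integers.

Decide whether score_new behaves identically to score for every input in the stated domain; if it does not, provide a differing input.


Equivalent. Although `max(-1, limit)` became `min(-1, limit)`, no input in the stated domain can expose it.
An exhaustive pass over the 96 declared inputs shows identical outputs.
Spot check at base=-4, step=0, limit=4 — score: total = 0; shift = -8; (max(min(0, total), (step + step)) == abs(shift)) -> false; shift = -17; return -17. score_new: total = 0; shift = -8; (max(min(0, total), (step * 2)) == abs(shift)) -> false; shift = -17; return -17. Both give -17.
verdict: equivalent


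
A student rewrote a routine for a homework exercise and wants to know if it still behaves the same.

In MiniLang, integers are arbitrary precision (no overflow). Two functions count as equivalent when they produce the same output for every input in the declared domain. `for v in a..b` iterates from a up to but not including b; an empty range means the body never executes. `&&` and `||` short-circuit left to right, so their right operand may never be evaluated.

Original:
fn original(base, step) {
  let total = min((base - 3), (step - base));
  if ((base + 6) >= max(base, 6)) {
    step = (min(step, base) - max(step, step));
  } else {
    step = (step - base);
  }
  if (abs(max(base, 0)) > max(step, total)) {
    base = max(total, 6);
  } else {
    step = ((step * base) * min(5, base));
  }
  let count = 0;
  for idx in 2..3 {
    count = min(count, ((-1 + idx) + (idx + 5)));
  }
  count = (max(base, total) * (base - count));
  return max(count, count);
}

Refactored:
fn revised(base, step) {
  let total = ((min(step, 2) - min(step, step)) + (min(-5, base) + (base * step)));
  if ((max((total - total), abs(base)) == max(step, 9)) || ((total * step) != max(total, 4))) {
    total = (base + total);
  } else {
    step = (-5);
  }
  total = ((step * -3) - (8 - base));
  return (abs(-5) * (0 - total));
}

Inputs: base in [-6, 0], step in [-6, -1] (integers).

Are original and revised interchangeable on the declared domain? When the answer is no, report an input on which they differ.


Not equivalent: base=-6, step=-6 separates them (36 vs -20).
original: total = -9; ((base + 6) >= max(base, 6)) -> false; step = 0; (abs(max(base, 0)) > max(step, total)) -> false; step = 0; count = 0; [idx=2]; count = 0; count = 36; return 36
revised: total = 30; ((max((total - total), abs(base)) == max(step, 9)) || ((total * step) != max(total, 4))) -> true; total = 24; total = 4; return -20
verdict: not equivalent; witness: base=-6, step=-6


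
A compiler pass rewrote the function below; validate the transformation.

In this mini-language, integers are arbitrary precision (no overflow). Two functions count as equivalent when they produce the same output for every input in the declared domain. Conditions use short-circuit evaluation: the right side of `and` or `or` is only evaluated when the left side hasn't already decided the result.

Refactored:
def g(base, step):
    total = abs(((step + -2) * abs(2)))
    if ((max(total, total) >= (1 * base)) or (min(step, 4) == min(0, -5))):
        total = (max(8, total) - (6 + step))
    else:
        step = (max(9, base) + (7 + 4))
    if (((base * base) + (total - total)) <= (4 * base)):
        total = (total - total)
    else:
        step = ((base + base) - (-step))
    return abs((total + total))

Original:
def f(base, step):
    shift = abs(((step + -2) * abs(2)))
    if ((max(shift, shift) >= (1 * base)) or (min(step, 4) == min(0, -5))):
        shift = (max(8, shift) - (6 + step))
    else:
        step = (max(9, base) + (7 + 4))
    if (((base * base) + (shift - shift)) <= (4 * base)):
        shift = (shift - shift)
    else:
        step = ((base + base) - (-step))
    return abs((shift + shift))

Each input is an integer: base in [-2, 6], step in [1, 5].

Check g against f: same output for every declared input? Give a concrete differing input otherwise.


Behavior is preserved: although local variable names differ, the outputs never diverge.
Tracing base=2, step=1: f: shift=2, then ((max(shift, shift) >= (1 * base)) or (min(step, 4) == min(0, -5))) is true, then shift=1, then (((base * base) + (shift - shift)) <= (4 * base)) is true, then shift=0, then returns 0 | g: total=2, then ((max(total, total) >= (1 * base)) or (min(step, 4) == min(0, -5))) is true, then total=1, then (((base * base) + (total - total)) <= (4 * base)) is true, then total=0, then returns 0 — matching result 0.
Checked all 45 inputs in the declared domain: the outputs agree on every one.
verdict: equivalent


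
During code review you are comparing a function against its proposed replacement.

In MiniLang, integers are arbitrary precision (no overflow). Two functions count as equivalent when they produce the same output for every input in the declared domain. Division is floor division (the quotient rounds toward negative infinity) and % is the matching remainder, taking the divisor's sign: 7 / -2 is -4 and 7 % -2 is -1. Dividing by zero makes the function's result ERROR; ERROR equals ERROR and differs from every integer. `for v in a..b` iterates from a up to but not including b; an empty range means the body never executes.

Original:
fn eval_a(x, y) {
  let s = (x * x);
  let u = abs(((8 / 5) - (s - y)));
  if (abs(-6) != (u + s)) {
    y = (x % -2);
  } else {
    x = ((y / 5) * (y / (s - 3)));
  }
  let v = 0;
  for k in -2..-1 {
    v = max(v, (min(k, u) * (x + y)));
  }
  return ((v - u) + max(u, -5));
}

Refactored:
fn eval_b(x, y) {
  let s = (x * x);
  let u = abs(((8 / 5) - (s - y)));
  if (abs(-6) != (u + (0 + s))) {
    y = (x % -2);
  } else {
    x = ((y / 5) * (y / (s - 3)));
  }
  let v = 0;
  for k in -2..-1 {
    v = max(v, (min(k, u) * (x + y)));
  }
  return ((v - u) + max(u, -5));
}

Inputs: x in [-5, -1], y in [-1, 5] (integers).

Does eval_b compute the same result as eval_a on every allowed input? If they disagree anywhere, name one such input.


This is a faithful refactor — arithmetic usage differs, plus constant usage differs, but the computed results match everywhere.
One worked example (x=-4, y=1) — eval_a: s=16, then u=14, then (abs(-6) != (u + s)) is true, then y=0, then v=0, then (k=-2), then v=8, then returns 8; eval_b: s=16, then u=14, then (abs(-6) != (u + (0 + s))) is true, then y=0, then v=0, then (k=-2), then v=8, then returns 8; agreement on 8.
Sweeping the whole domain (35 inputs) finds no disagreement.
verdict: equivalent


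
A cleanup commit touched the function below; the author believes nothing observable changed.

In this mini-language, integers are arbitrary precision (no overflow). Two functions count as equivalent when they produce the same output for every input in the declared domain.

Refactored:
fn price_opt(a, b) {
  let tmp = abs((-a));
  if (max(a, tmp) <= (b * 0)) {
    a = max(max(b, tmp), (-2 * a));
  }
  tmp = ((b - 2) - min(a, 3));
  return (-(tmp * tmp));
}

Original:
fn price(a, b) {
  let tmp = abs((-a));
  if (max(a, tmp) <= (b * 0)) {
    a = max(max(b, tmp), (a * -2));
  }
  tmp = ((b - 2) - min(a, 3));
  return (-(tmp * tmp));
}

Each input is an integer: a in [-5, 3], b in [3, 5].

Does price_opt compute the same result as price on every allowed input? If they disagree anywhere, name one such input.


Reading the diff, among the changes: same computation, different form.
Spot check at a=2, b=4 — price: tmp becomes 2; next (max(a, tmp) <= (b * 0)) evaluates to false; next tmp becomes 0; next final value 0. price_opt: tmp becomes 2; next (max(a, tmp) <= (b * 0)) evaluates to false; next tmp becomes 0; next final value 0. Both give 0.
Every one of the 27 inputs gives matching results.
verdict: equivalent


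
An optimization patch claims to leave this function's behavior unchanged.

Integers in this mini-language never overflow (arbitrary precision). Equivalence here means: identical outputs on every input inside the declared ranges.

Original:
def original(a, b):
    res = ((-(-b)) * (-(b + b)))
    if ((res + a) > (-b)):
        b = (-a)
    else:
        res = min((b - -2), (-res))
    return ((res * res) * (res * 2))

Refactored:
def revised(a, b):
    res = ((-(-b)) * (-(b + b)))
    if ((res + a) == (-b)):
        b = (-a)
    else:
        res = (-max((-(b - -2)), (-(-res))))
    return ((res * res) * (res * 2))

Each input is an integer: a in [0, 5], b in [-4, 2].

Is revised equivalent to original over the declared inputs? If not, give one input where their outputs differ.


These are not equivalent — on a=1, b=1 the outputs split (16 vs -16).
original: res becomes -2; next ((res + a) > (-b)) evaluates to false; next res becomes 2; next final value 16
revised: res becomes -2; next ((res + a) == (-b)) evaluates to true; next b becomes -1; next final value -16
verdict: not equivalent; witness: a=1, b=1


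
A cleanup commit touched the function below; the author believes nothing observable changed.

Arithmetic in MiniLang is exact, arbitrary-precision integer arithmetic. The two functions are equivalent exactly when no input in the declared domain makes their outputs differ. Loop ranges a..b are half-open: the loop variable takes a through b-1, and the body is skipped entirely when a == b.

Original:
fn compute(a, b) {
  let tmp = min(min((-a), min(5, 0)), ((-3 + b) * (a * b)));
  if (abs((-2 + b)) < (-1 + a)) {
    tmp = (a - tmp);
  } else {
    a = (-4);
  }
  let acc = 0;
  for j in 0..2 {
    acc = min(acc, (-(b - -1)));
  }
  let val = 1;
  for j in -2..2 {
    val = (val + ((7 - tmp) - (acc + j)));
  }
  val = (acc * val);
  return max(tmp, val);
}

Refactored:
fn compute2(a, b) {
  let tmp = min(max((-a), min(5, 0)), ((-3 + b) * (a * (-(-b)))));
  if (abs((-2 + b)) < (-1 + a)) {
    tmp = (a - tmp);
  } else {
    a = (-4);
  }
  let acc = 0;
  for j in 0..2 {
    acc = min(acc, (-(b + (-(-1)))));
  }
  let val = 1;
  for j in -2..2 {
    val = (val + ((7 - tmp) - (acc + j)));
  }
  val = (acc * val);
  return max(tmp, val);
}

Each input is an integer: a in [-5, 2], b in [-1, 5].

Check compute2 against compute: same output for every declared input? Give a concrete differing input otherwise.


Not equivalent: a=-5, b=1 separates them (0 vs 5).
compute: tmp := 0 | (abs((-2 + b)) < (-1 + a)): false | a := -4 | acc := 0 | iter j=0: | acc := -2 | iter j=1: | acc := -2 | val := 1 | iter j=-2: | val := 12 | iter j=-1: | val := 22 | iter j=0: | val := 31 | iter j=1: | val := 39 | val := -78 | result 0
compute2: tmp := 5 | (abs((-2 + b)) < (-1 + a)): false | a := -4 | acc := 0 | iter j=0: | acc := -2 | iter j=1: | acc := -2 | val := 1 | iter j=-2: | val := 7 | iter j=-1: | val := 12 | iter j=0: | val := 16 | iter j=1: | val := 19 | val := -38 | result 5
verdict: not equivalent; witness: a=-5, b=1


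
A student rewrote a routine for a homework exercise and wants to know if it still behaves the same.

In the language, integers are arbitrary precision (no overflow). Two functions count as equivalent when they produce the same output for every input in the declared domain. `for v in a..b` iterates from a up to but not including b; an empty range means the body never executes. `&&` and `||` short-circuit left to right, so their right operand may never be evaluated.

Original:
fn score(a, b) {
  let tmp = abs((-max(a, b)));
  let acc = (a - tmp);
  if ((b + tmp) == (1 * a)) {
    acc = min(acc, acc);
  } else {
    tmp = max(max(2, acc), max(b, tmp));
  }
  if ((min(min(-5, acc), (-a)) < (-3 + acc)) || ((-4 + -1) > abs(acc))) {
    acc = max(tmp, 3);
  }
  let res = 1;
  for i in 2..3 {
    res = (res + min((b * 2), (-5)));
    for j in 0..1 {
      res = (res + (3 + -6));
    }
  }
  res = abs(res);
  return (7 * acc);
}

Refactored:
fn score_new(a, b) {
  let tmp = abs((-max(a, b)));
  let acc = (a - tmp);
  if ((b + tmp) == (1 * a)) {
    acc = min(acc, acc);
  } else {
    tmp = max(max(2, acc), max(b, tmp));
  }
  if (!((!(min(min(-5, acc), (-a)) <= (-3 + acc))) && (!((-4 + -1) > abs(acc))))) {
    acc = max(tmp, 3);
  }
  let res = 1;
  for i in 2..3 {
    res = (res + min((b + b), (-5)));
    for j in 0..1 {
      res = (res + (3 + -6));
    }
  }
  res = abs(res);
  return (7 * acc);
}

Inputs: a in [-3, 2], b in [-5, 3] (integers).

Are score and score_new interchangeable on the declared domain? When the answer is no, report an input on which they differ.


Not equivalent: a=-2, b=0 separates them (-14 vs 21).
score: tmp := 0 | acc := -2 | ((b + tmp) == (1 * a)): false | tmp := 2 | ((min(min(-5, acc), (-a)) < (-3 + acc)) || ((-4 + -1) > abs(acc))): false | res := 1 | iter i=2: | res := -4 | iter j=0: | res := -7 | res := 7 | result -14
score_new: tmp := 0 | acc := -2 | ((b + tmp) == (1 * a)): false | tmp := 2 | (!((!(min(min(-5, acc), (-a)) <= (-3 + acc))) && (!((-4 + -1) > abs(acc))))): true | acc := 3 | res := 1 | iter i=2: | res := -4 | iter j=0: | res := -7 | res := 7 | result 21
verdict: not equivalent; witness: a=-2, b=0
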